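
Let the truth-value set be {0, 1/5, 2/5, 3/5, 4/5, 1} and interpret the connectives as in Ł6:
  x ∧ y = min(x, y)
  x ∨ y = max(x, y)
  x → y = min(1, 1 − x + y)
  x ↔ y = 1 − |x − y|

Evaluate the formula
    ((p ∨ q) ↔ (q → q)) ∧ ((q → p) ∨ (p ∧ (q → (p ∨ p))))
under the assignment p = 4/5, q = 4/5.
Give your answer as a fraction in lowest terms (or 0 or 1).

p ∨ q = 4/5 ∨ 4/5 = 4/5
q → q = 4/5 → 4/5 = 1
(p ∨ q) ↔ (q → q) = 4/5 ↔ 1 = 4/5
q → p = 4/5 → 4/5 = 1
p ∨ p = 4/5 ∨ 4/5 = 4/5
q → (p ∨ p) = 4/5 → 4/5 = 1
p ∧ (q → (p ∨ p)) = 4/5 ∧ 1 = 4/5
(q → p) ∨ (p ∧ (q → (p ∨ p))) = 1 ∨ 4/5 = 1
((p ∨ q) ↔ (q → q)) ∧ ((q → p) ∨ (p ∧ (q → (p ∨ p)))) = 4/5 ∧ 1 = 4/5

4/5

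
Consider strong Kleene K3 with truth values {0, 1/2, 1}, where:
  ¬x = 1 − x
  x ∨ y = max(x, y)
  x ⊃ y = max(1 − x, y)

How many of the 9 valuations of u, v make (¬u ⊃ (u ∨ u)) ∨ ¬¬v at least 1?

5

u = 0, v = 0 ↦ 0  <
u = 0, v = 1/2 ↦ 1/2  <
u = 0, v = 1 ↦ 1  ≥
u = 1/2, v = 0 ↦ 1/2  <
u = 1/2, v = 1/2 ↦ 1/2  <
u = 1/2, v = 1 ↦ 1  ≥
u = 1, v = 0 ↦ 1  ≥
u = 1, v = 1/2 ↦ 1  ≥
u = 1, v = 1 ↦ 1  ≥
So 5 of the 9 assignments meet the threshold.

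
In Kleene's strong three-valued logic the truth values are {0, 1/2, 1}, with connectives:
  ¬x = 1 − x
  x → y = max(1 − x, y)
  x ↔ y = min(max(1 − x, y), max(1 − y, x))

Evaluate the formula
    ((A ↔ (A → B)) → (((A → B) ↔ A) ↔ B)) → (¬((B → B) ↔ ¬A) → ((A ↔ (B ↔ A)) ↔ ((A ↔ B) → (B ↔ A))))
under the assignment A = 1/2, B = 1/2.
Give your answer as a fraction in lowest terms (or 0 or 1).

1/2

A → B = 1/2 → 1/2 = 1/2
A ↔ (A → B) = 1/2 ↔ 1/2 = 1/2
A → B = 1/2 → 1/2 = 1/2
(A → B) ↔ A = 1/2 ↔ 1/2 = 1/2
((A → B) ↔ A) ↔ B = 1/2 ↔ 1/2 = 1/2
(A ↔ (A → B)) → (((A → B) ↔ A) ↔ B) = 1/2 → 1/2 = 1/2
B → B = 1/2 → 1/2 = 1/2
¬A = ¬1/2 = 1/2
(B → B) ↔ ¬A = 1/2 ↔ 1/2 = 1/2
¬((B → B) ↔ ¬A) = ¬1/2 = 1/2
B ↔ A = 1/2 ↔ 1/2 = 1/2
A ↔ (B ↔ A) = 1/2 ↔ 1/2 = 1/2
A ↔ B = 1/2 ↔ 1/2 = 1/2
B ↔ A = 1/2 ↔ 1/2 = 1/2
(A ↔ B) → (B ↔ A) = 1/2 → 1/2 = 1/2
(A ↔ (B ↔ A)) ↔ ((A ↔ B) → (B ↔ A)) = 1/2 ↔ 1/2 = 1/2
¬((B → B) ↔ ¬A) → ((A ↔ (B ↔ A)) ↔ ((A ↔ B) → (B ↔ A))) = 1/2 → 1/2 = 1/2
((A ↔ (A → B)) → (((A → B) ↔ A) ↔ B)) → (¬((B → B) ↔ ¬A) → ((A ↔ (B ↔ A)) ↔ ((A ↔ B) → (B ↔ A)))) = 1/2 → 1/2 = 1/2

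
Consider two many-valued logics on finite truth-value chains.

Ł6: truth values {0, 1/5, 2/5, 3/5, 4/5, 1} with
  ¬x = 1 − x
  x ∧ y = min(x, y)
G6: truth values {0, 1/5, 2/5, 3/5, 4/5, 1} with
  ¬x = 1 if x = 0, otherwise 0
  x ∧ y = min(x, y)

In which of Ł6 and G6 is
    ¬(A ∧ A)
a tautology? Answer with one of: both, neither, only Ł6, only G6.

In Ł6: at A = 1/5 the value is 4/5 — not a tautology.
In G6: at A = 1/5 the value is 0 — not a tautology.

neither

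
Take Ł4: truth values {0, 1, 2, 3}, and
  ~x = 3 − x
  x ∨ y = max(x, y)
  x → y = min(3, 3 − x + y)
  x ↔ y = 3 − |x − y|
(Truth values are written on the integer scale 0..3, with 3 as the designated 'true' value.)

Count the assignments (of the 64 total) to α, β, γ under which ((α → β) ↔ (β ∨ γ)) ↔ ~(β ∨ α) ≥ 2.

32

value 3: 7 assignments (counts)
value 2: 25 assignments (counts)
value 1: 9 assignments
value 0: 23 assignments
So 32 of the 64 assignments meet the threshold.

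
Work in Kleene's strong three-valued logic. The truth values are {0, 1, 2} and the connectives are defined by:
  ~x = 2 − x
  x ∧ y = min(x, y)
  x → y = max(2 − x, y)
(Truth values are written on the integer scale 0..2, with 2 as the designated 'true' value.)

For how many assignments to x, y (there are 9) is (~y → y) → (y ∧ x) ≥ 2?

4

x = 0, y = 0 ↦ 2  ≥
x = 0, y = 1 ↦ 1  <
x = 0, y = 2 ↦ 0  <
x = 1, y = 0 ↦ 2  ≥
x = 1, y = 1 ↦ 1  <
x = 1, y = 2 ↦ 1  <
x = 2, y = 0 ↦ 2  ≥
x = 2, y = 1 ↦ 1  <
x = 2, y = 2 ↦ 2  ≥
So 4 of the 9 assignments meet the threshold.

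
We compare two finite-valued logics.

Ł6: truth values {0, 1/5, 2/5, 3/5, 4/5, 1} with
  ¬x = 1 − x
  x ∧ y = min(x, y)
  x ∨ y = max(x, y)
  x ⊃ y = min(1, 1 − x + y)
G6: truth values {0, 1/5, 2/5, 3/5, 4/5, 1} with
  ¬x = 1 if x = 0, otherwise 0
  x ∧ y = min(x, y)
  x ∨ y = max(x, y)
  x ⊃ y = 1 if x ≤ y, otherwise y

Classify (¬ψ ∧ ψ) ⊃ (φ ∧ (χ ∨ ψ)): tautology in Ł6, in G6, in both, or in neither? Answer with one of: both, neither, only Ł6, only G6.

only G6

In Ł6: at φ = 0, ψ = 1/5, χ = 0 the value is 4/5 — not a tautology.
In G6: every assignment gives 1 — tautology.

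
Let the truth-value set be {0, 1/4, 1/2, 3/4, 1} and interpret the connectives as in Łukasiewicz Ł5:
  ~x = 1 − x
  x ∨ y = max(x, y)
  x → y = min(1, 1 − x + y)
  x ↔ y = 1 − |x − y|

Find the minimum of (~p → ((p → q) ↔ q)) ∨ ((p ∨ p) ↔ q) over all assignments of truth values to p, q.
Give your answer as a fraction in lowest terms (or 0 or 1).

1/2

Take p = 0, q = 1/2:
~p = ~0 = 1
p → q = 0 → 1/2 = 1
(p → q) ↔ q = 1 ↔ 1/2 = 1/2
~p → ((p → q) ↔ q) = 1 → 1/2 = 1/2
p ∨ p = 0 ∨ 0 = 0
(p ∨ p) ↔ q = 0 ↔ 1/2 = 1/2
(~p → ((p → q) ↔ q)) ∨ ((p ∨ p) ↔ q) = 1/2 ∨ 1/2 = 1/2
No assignment yields a value below 1/2, so this is the minimum.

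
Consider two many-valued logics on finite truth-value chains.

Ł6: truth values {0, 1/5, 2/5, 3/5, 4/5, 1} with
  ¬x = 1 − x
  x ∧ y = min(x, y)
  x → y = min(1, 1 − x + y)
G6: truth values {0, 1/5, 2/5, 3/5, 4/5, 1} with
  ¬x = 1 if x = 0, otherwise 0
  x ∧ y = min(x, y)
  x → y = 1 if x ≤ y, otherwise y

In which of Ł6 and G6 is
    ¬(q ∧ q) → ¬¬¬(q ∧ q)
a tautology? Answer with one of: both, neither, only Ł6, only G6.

both

In Ł6: every assignment gives 1 — tautology.
In G6: every assignment gives 1 — tautology.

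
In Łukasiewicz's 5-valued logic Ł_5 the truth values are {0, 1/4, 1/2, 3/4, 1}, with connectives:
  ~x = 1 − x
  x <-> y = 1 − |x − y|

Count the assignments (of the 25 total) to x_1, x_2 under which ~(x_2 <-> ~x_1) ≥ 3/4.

6

value 1: 2 assignments (counts)
value 3/4: 4 assignments (counts)
value 1/2: 6 assignments
value 1/4: 8 assignments
value 0: 5 assignments
So 6 of the 25 assignments meet the threshold.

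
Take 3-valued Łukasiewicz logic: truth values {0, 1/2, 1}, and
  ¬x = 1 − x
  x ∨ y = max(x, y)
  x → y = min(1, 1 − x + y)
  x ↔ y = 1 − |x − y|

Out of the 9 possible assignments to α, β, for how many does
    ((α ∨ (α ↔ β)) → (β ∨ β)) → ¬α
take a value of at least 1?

6

α = 0, β = 0 ↦ 1  ≥
α = 0, β = 1/2 ↦ 1  ≥
α = 0, β = 1 ↦ 1  ≥
α = 1/2, β = 0 ↦ 1  ≥
α = 1/2, β = 1/2 ↦ 1  ≥
α = 1/2, β = 1 ↦ 1/2  <
α = 1, β = 0 ↦ 1  ≥
α = 1, β = 1/2 ↦ 1/2  <
α = 1, β = 1 ↦ 0  <
So 6 of the 9 assignments meet the threshold.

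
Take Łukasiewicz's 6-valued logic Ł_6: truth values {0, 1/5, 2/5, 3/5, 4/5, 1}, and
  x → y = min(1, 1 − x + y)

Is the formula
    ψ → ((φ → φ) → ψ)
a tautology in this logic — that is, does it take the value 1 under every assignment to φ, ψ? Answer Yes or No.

Yes

At φ = 3/5, ψ = 3/5, for instance:
φ → φ = 3/5 → 3/5 = 1
(φ → φ) → ψ = 1 → 3/5 = 3/5
ψ → ((φ → φ) → ψ) = 3/5 → 3/5 = 1
and checking the remaining 35 assignments likewise gives ≥ 1 in every case.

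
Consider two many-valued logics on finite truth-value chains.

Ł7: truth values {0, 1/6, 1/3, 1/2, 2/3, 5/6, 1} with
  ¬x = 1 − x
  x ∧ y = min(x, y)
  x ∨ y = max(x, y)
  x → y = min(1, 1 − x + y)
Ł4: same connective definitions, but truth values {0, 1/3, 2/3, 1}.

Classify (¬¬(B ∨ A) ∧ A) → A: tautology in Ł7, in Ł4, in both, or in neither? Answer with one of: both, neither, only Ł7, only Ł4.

both

In Ł7: every assignment gives 1 — tautology.
In Ł4: every assignment gives 1 — tautology.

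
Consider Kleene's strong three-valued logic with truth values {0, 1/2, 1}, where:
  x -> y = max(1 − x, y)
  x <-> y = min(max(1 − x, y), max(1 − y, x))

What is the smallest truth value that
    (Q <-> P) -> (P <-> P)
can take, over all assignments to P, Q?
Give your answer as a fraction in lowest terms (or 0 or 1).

Take P = 1/2, Q = 0:
Q <-> P = 0 <-> 1/2 = 1/2
P <-> P = 1/2 <-> 1/2 = 1/2
(Q <-> P) -> (P <-> P) = 1/2 -> 1/2 = 1/2
No assignment yields a value below 1/2, so this is the minimum.

1/2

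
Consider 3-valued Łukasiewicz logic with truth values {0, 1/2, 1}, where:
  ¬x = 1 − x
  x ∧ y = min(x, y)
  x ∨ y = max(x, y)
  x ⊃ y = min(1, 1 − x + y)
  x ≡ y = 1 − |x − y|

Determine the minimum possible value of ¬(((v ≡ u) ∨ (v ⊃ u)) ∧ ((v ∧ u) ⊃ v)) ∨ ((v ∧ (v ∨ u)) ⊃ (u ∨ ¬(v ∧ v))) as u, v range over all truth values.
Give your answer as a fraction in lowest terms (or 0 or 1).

Take u = 1/2, v = 1:
v ≡ u = 1 ≡ 1/2 = 1/2
v ⊃ u = 1 ⊃ 1/2 = 1/2
(v ≡ u) ∨ (v ⊃ u) = 1/2 ∨ 1/2 = 1/2
v ∧ u = 1 ∧ 1/2 = 1/2
(v ∧ u) ⊃ v = 1/2 ⊃ 1 = 1
((v ≡ u) ∨ (v ⊃ u)) ∧ ((v ∧ u) ⊃ v) = 1/2 ∧ 1 = 1/2
¬(((v ≡ u) ∨ (v ⊃ u)) ∧ ((v ∧ u) ⊃ v)) = ¬1/2 = 1/2
v ∨ u = 1 ∨ 1/2 = 1
v ∧ (v ∨ u) = 1 ∧ 1 = 1
v ∧ v = 1 ∧ 1 = 1
¬(v ∧ v) = ¬1 = 0
u ∨ ¬(v ∧ v) = 1/2 ∨ 0 = 1/2
(v ∧ (v ∨ u)) ⊃ (u ∨ ¬(v ∧ v)) = 1 ⊃ 1/2 = 1/2
¬(((v ≡ u) ∨ (v ⊃ u)) ∧ ((v ∧ u) ⊃ v)) ∨ ((v ∧ (v ∨ u)) ⊃ (u ∨ ¬(v ∧ v))) = 1/2 ∨ 1/2 = 1/2
No assignment yields a value below 1/2, so this is the minimum.

1/2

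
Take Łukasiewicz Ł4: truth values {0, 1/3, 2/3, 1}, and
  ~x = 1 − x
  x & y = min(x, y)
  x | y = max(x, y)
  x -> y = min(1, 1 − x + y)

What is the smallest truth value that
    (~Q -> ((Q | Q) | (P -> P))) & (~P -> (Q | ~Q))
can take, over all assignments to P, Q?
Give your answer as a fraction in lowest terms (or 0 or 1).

Take P = 0, Q = 1/3:
~Q = ~1/3 = 2/3
Q | Q = 1/3 | 1/3 = 1/3
P -> P = 0 -> 0 = 1
(Q | Q) | (P -> P) = 1/3 | 1 = 1
~Q -> ((Q | Q) | (P -> P)) = 2/3 -> 1 = 1
~P = ~0 = 1
~Q = ~1/3 = 2/3
Q | ~Q = 1/3 | 2/3 = 2/3
~P -> (Q | ~Q) = 1 -> 2/3 = 2/3
(~Q -> ((Q | Q) | (P -> P))) & (~P -> (Q | ~Q)) = 1 & 2/3 = 2/3
No assignment yields a value below 2/3, so this is the minimum.

2/3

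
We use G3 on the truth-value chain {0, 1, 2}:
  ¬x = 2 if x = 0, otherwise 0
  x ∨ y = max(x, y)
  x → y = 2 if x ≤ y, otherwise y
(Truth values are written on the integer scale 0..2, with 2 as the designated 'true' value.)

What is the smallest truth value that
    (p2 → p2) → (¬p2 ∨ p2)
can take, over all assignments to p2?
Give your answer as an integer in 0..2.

1

Take p2 = 1:
p2 → p2 = 1 → 1 = 2
¬p2 = ¬1 = 0
¬p2 ∨ p2 = 0 ∨ 1 = 1
(p2 → p2) → (¬p2 ∨ p2) = 2 → 1 = 1
No assignment yields a value below 1, so this is the minimum.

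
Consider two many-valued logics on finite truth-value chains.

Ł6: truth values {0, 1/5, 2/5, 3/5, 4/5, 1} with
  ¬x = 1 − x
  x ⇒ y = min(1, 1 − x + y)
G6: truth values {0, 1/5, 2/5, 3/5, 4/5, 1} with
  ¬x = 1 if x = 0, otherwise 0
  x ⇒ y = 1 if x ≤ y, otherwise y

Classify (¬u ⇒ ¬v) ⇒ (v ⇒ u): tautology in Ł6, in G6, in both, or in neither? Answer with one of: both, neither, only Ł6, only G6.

only Ł6

In Ł6: every assignment gives 1 — tautology.
In G6: at u = 1/5, v = 2/5 the value is 1/5 — not a tautology.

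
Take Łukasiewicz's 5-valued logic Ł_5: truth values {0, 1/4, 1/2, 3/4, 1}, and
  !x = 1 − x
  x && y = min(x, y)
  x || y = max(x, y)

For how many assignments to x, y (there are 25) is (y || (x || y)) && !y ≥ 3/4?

value 1: 1 assignment (counts)
value 3/4: 3 assignments (counts)
value 1/2: 7 assignments
value 1/4: 8 assignments
value 0: 6 assignments
So 4 of the 25 assignments meet the threshold.

4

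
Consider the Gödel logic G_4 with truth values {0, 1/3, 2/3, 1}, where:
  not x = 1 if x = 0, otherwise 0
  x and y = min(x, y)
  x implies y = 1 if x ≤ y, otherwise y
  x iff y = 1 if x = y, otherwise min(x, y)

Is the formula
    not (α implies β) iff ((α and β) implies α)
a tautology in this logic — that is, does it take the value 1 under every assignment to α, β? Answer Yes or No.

Counterexample: take α = 0, β = 0.
α implies β = 0 implies 0 = 1
not (α implies β) = not 1 = 0
α and β = 0 and 0 = 0
(α and β) implies α = 0 implies 0 = 1
not (α implies β) iff ((α and β) implies α) = 0 iff 1 = 0
This gives 0 ≠ 1.

No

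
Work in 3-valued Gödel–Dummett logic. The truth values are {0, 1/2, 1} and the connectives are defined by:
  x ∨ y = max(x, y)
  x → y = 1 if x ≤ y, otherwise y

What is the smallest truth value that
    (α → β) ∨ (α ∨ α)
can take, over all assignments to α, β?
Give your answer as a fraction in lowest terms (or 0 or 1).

Take α = 1/2, β = 0:
α → β = 1/2 → 0 = 0
α ∨ α = 1/2 ∨ 1/2 = 1/2
(α → β) ∨ (α ∨ α) = 0 ∨ 1/2 = 1/2
No assignment yields a value below 1/2, so this is the minimum.

1/2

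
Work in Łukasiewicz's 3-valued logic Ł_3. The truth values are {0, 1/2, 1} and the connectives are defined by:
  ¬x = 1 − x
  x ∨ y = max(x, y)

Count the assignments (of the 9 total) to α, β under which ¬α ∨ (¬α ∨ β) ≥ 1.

α = 0, β = 0 ↦ 1  ≥
α = 0, β = 1/2 ↦ 1  ≥
α = 0, β = 1 ↦ 1  ≥
α = 1/2, β = 0 ↦ 1/2  <
α = 1/2, β = 1/2 ↦ 1/2  <
α = 1/2, β = 1 ↦ 1  ≥
α = 1, β = 0 ↦ 0  <
α = 1, β = 1/2 ↦ 1/2  <
α = 1, β = 1 ↦ 1  ≥
So 5 of the 9 assignments meet the threshold.

5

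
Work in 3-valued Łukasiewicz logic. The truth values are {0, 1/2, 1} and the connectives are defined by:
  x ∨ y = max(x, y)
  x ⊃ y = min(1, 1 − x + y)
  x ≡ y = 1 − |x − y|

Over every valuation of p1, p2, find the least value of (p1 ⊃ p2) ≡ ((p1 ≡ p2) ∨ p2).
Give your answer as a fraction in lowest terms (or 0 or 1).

Take p1 = 0, p2 = 1/2:
p1 ⊃ p2 = 0 ⊃ 1/2 = 1
p1 ≡ p2 = 0 ≡ 1/2 = 1/2
(p1 ≡ p2) ∨ p2 = 1/2 ∨ 1/2 = 1/2
(p1 ⊃ p2) ≡ ((p1 ≡ p2) ∨ p2) = 1 ≡ 1/2 = 1/2
No assignment yields a value below 1/2, so this is the minimum.

1/2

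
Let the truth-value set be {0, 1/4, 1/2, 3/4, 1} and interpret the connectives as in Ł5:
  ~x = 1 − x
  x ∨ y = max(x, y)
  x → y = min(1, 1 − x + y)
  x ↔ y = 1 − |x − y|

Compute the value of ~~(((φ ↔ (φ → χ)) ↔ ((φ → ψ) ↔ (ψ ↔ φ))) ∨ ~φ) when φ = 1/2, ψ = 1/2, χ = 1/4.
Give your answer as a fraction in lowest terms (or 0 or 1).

3/4

φ → χ = 1/2 → 1/4 = 3/4
φ ↔ (φ → χ) = 1/2 ↔ 3/4 = 3/4
φ → ψ = 1/2 → 1/2 = 1
ψ ↔ φ = 1/2 ↔ 1/2 = 1
(φ → ψ) ↔ (ψ ↔ φ) = 1 ↔ 1 = 1
(φ ↔ (φ → χ)) ↔ ((φ → ψ) ↔ (ψ ↔ φ)) = 3/4 ↔ 1 = 3/4
~φ = ~1/2 = 1/2
((φ ↔ (φ → χ)) ↔ ((φ → ψ) ↔ (ψ ↔ φ))) ∨ ~φ = 3/4 ∨ 1/2 = 3/4
~(((φ ↔ (φ → χ)) ↔ ((φ → ψ) ↔ (ψ ↔ φ))) ∨ ~φ) = ~3/4 = 1/4
~~(((φ ↔ (φ → χ)) ↔ ((φ → ψ) ↔ (ψ ↔ φ))) ∨ ~φ) = ~1/4 = 3/4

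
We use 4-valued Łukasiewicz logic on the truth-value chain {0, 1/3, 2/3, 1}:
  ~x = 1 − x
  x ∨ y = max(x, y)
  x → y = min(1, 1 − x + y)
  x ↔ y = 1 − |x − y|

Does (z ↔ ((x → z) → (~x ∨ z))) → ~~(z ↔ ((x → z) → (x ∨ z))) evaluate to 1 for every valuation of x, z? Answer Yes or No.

No

Counterexample: take x = 2/3, z = 1/3.
x → z = 2/3 → 1/3 = 2/3
~x = ~2/3 = 1/3
~x ∨ z = 1/3 ∨ 1/3 = 1/3
(x → z) → (~x ∨ z) = 2/3 → 1/3 = 2/3
z ↔ ((x → z) → (~x ∨ z)) = 1/3 ↔ 2/3 = 2/3
x → z = 2/3 → 1/3 = 2/3
x ∨ z = 2/3 ∨ 1/3 = 2/3
(x → z) → (x ∨ z) = 2/3 → 2/3 = 1
z ↔ ((x → z) → (x ∨ z)) = 1/3 ↔ 1 = 1/3
~(z ↔ ((x → z) → (x ∨ z))) = ~1/3 = 2/3
~~(z ↔ ((x → z) → (x ∨ z))) = ~2/3 = 1/3
(z ↔ ((x → z) → (~x ∨ z))) → ~~(z ↔ ((x → z) → (x ∨ z))) = 2/3 → 1/3 = 2/3
This gives 2/3 ≠ 1.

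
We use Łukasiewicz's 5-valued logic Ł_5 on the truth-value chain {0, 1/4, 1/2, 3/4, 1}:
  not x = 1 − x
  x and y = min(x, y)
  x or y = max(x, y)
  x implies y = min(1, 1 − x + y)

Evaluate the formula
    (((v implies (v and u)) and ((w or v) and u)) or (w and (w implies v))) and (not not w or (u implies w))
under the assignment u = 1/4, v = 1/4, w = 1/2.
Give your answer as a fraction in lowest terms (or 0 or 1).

1/2

v and u = 1/4 and 1/4 = 1/4
v implies (v and u) = 1/4 implies 1/4 = 1
w or v = 1/2 or 1/4 = 1/2
(w or v) and u = 1/2 and 1/4 = 1/4
(v implies (v and u)) and ((w or v) and u) = 1 and 1/4 = 1/4
w implies v = 1/2 implies 1/4 = 3/4
w and (w implies v) = 1/2 and 3/4 = 1/2
((v implies (v and u)) and ((w or v) and u)) or (w and (w implies v)) = 1/4 or 1/2 = 1/2
not w = not 1/2 = 1/2
not not w = not 1/2 = 1/2
u implies w = 1/4 implies 1/2 = 1
not not w or (u implies w) = 1/2 or 1 = 1
(((v implies (v and u)) and ((w or v) and u)) or (w and (w implies v))) and (not not w or (u implies w)) = 1/2 and 1 = 1/2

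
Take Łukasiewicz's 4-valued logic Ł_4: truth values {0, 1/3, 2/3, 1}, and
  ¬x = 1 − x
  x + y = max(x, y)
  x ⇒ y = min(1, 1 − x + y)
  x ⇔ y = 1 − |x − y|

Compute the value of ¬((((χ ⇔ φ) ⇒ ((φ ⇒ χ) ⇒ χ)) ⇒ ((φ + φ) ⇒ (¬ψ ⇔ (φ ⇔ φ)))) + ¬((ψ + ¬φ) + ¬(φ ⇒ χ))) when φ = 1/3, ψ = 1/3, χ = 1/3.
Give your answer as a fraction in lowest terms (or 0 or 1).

0

χ ⇔ φ = 1/3 ⇔ 1/3 = 1
φ ⇒ χ = 1/3 ⇒ 1/3 = 1
(φ ⇒ χ) ⇒ χ = 1 ⇒ 1/3 = 1/3
(χ ⇔ φ) ⇒ ((φ ⇒ χ) ⇒ χ) = 1 ⇒ 1/3 = 1/3
φ + φ = 1/3 + 1/3 = 1/3
¬ψ = ¬1/3 = 2/3
φ ⇔ φ = 1/3 ⇔ 1/3 = 1
¬ψ ⇔ (φ ⇔ φ) = 2/3 ⇔ 1 = 2/3
(φ + φ) ⇒ (¬ψ ⇔ (φ ⇔ φ)) = 1/3 ⇒ 2/3 = 1
((χ ⇔ φ) ⇒ ((φ ⇒ χ) ⇒ χ)) ⇒ ((φ + φ) ⇒ (¬ψ ⇔ (φ ⇔ φ))) = 1/3 ⇒ 1 = 1
¬φ = ¬1/3 = 2/3
ψ + ¬φ = 1/3 + 2/3 = 2/3
φ ⇒ χ = 1/3 ⇒ 1/3 = 1
¬(φ ⇒ χ) = ¬1 = 0
(ψ + ¬φ) + ¬(φ ⇒ χ) = 2/3 + 0 = 2/3
¬((ψ + ¬φ) + ¬(φ ⇒ χ)) = ¬2/3 = 1/3
(((χ ⇔ φ) ⇒ ((φ ⇒ χ) ⇒ χ)) ⇒ ((φ + φ) ⇒ (¬ψ ⇔ (φ ⇔ φ)))) + ¬((ψ + ¬φ) + ¬(φ ⇒ χ)) = 1 + 1/3 = 1
¬((((χ ⇔ φ) ⇒ ((φ ⇒ χ) ⇒ χ)) ⇒ ((φ + φ) ⇒ (¬ψ ⇔ (φ ⇔ φ)))) + ¬((ψ + ¬φ) + ¬(φ ⇒ χ))) = ¬1 = 0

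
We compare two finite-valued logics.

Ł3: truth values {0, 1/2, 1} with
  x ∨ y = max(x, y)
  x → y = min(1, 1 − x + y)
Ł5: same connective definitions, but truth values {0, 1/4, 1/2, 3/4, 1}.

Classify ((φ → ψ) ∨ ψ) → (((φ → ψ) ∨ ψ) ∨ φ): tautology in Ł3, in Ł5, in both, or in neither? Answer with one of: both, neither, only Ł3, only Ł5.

In Ł3: every assignment gives 1 — tautology.
In Ł5: every assignment gives 1 — tautology.

both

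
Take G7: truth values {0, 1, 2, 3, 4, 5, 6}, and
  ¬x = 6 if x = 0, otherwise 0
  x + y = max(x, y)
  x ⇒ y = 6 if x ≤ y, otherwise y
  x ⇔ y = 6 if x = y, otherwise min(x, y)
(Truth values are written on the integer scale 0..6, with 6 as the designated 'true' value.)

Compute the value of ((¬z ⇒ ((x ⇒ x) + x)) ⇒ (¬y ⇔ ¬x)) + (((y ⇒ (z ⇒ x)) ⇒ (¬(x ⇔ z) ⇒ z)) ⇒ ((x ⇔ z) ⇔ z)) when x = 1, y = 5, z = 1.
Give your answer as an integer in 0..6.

¬z = ¬1 = 0
x ⇒ x = 1 ⇒ 1 = 6
(x ⇒ x) + x = 6 + 1 = 6
¬z ⇒ ((x ⇒ x) + x) = 0 ⇒ 6 = 6
¬y = ¬5 = 0
¬x = ¬1 = 0
¬y ⇔ ¬x = 0 ⇔ 0 = 6
(¬z ⇒ ((x ⇒ x) + x)) ⇒ (¬y ⇔ ¬x) = 6 ⇒ 6 = 6
z ⇒ x = 1 ⇒ 1 = 6
y ⇒ (z ⇒ x) = 5 ⇒ 6 = 6
x ⇔ z = 1 ⇔ 1 = 6
¬(x ⇔ z) = ¬6 = 0
¬(x ⇔ z) ⇒ z = 0 ⇒ 1 = 6
(y ⇒ (z ⇒ x)) ⇒ (¬(x ⇔ z) ⇒ z) = 6 ⇒ 6 = 6
x ⇔ z = 1 ⇔ 1 = 6
(x ⇔ z) ⇔ z = 6 ⇔ 1 = 1
((y ⇒ (z ⇒ x)) ⇒ (¬(x ⇔ z) ⇒ z)) ⇒ ((x ⇔ z) ⇔ z) = 6 ⇒ 1 = 1
((¬z ⇒ ((x ⇒ x) + x)) ⇒ (¬y ⇔ ¬x)) + (((y ⇒ (z ⇒ x)) ⇒ (¬(x ⇔ z) ⇒ z)) ⇒ ((x ⇔ z) ⇔ z)) = 6 + 1 = 6

6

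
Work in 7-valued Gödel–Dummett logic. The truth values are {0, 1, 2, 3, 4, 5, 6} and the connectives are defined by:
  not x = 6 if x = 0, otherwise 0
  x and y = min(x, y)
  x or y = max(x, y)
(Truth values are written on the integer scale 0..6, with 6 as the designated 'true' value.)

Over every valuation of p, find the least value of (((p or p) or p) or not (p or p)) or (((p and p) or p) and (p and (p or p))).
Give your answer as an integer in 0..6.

Take p = 1:
p or p = 1 or 1 = 1
(p or p) or p = 1 or 1 = 1
p or p = 1 or 1 = 1
not (p or p) = not 1 = 0
((p or p) or p) or not (p or p) = 1 or 0 = 1
p and p = 1 and 1 = 1
(p and p) or p = 1 or 1 = 1
p or p = 1 or 1 = 1
p and (p or p) = 1 and 1 = 1
((p and p) or p) and (p and (p or p)) = 1 and 1 = 1
(((p or p) or p) or not (p or p)) or (((p and p) or p) and (p and (p or p))) = 1 or 1 = 1
No assignment yields a value below 1, so this is the minimum.

1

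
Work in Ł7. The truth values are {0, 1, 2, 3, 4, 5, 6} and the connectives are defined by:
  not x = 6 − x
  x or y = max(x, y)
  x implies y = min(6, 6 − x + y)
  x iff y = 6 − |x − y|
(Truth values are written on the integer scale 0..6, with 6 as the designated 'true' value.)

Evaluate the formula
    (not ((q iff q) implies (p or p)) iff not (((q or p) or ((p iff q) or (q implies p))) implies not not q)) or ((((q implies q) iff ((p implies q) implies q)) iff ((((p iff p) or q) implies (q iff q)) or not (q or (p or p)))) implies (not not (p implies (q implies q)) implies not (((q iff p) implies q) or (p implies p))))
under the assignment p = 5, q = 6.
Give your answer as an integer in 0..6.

q iff q = 6 iff 6 = 6
p or p = 5 or 5 = 5
(q iff q) implies (p or p) = 6 implies 5 = 5
not ((q iff q) implies (p or p)) = not 5 = 1
q or p = 6 or 5 = 6
p iff q = 5 iff 6 = 5
q implies p = 6 implies 5 = 5
(p iff q) or (q implies p) = 5 or 5 = 5
(q or p) or ((p iff q) or (q implies p)) = 6 or 5 = 6
not q = not 6 = 0
not not q = not 0 = 6
((q or p) or ((p iff q) or (q implies p))) implies not not q = 6 implies 6 = 6
not (((q or p) or ((p iff q) or (q implies p))) implies not not q) = not 6 = 0
not ((q iff q) implies (p or p)) iff not (((q or p) or ((p iff q) or (q implies p))) implies not not q) = 1 iff 0 = 5
q implies q = 6 implies 6 = 6
p implies q = 5 implies 6 = 6
(p implies q) implies q = 6 implies 6 = 6
(q implies q) iff ((p implies q) implies q) = 6 iff 6 = 6
p iff p = 5 iff 5 = 6
(p iff p) or q = 6 or 6 = 6
q iff q = 6 iff 6 = 6
((p iff p) or q) implies (q iff q) = 6 implies 6 = 6
p or p = 5 or 5 = 5
q or (p or p) = 6 or 5 = 6
not (q or (p or p)) = not 6 = 0
(((p iff p) or q) implies (q iff q)) or not (q or (p or p)) = 6 or 0 = 6
((q implies q) iff ((p implies q) implies q)) iff ((((p iff p) or q) implies (q iff q)) or not (q or (p or p))) = 6 iff 6 = 6
q implies q = 6 implies 6 = 6
p implies (q implies q) = 5 implies 6 = 6
not (p implies (q implies q)) = not 6 = 0
not not (p implies (q implies q)) = not 0 = 6
q iff p = 6 iff 5 = 5
(q iff p) implies q = 5 implies 6 = 6
p implies p = 5 implies 5 = 6
((q iff p) implies q) or (p implies p) = 6 or 6 = 6
not (((q iff p) implies q) or (p implies p)) = not 6 = 0
not not (p implies (q implies q)) implies not (((q iff p) implies q) or (p implies p)) = 6 implies 0 = 0
(((q implies q) iff ((p implies q) implies q)) iff ((((p iff p) or q) implies (q iff q)) or not (q or (p or p)))) implies (not not (p implies (q implies q)) implies not (((q iff p) implies q) or (p implies p))) = 6 implies 0 = 0
(not ((q iff q) implies (p or p)) iff not (((q or p) or ((p iff q) or (q implies p))) implies not not q)) or ((((q implies q) iff ((p implies q) implies q)) iff ((((p iff p) or q) implies (q iff q)) or not (q or (p or p)))) implies (not not (p implies (q implies q)) implies not (((q iff p) implies q) or (p implies p)))) = 5 or 0 = 5

5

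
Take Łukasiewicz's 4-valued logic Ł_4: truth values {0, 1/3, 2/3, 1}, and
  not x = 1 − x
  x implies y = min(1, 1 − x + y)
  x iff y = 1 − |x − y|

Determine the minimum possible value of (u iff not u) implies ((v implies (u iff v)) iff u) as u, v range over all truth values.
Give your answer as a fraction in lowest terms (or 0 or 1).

2/3

Take u = 1/3, v = 0:
not u = not 1/3 = 2/3
u iff not u = 1/3 iff 2/3 = 2/3
u iff v = 1/3 iff 0 = 2/3
v implies (u iff v) = 0 implies 2/3 = 1
(v implies (u iff v)) iff u = 1 iff 1/3 = 1/3
(u iff not u) implies ((v implies (u iff v)) iff u) = 2/3 implies 1/3 = 2/3
No assignment yields a value below 2/3, so this is the minimum.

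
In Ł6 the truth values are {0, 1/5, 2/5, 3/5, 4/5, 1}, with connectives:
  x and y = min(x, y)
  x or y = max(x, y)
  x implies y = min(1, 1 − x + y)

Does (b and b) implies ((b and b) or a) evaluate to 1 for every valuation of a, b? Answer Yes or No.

Yes

At a = 2/5, b = 3/5, for instance:
b and b = 3/5 and 3/5 = 3/5
(b and b) or a = 3/5 or 2/5 = 3/5
(b and b) implies ((b and b) or a) = 3/5 implies 3/5 = 1
and checking the remaining 35 assignments likewise gives ≥ 1 in every case.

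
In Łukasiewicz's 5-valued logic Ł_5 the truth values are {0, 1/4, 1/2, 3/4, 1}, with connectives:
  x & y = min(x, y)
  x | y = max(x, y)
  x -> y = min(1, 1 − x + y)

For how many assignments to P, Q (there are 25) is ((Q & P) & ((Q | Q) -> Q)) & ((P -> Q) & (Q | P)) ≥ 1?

value 1: 1 assignment (counts)
value 3/4: 3 assignments
value 1/2: 5 assignments
value 1/4: 7 assignments
value 0: 9 assignments
So 1 of the 25 assignments meets the threshold.

1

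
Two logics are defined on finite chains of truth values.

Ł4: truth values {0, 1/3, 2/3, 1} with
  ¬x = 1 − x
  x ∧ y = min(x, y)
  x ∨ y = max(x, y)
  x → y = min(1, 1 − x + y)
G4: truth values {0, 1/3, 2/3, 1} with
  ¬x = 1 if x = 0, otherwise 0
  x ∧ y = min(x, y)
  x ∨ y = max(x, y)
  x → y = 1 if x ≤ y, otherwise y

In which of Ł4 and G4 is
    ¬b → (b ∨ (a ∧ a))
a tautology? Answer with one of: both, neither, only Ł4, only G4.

neither

In Ł4: at a = 0, b = 0 the value is 0 — not a tautology.
In G4: at a = 0, b = 0 the value is 0 — not a tautology.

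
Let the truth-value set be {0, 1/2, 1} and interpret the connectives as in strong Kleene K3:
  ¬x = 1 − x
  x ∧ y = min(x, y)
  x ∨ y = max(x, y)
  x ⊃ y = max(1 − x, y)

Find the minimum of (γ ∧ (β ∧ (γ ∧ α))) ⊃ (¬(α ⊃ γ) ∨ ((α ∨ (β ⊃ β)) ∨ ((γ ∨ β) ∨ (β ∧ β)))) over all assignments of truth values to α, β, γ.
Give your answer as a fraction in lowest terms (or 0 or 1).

Take α = 1/2, β = 1/2, γ = 1/2:
γ ∧ α = 1/2 ∧ 1/2 = 1/2
β ∧ (γ ∧ α) = 1/2 ∧ 1/2 = 1/2
γ ∧ (β ∧ (γ ∧ α)) = 1/2 ∧ 1/2 = 1/2
α ⊃ γ = 1/2 ⊃ 1/2 = 1/2
¬(α ⊃ γ) = ¬1/2 = 1/2
β ⊃ β = 1/2 ⊃ 1/2 = 1/2
α ∨ (β ⊃ β) = 1/2 ∨ 1/2 = 1/2
γ ∨ β = 1/2 ∨ 1/2 = 1/2
β ∧ β = 1/2 ∧ 1/2 = 1/2
(γ ∨ β) ∨ (β ∧ β) = 1/2 ∨ 1/2 = 1/2
(α ∨ (β ⊃ β)) ∨ ((γ ∨ β) ∨ (β ∧ β)) = 1/2 ∨ 1/2 = 1/2
¬(α ⊃ γ) ∨ ((α ∨ (β ⊃ β)) ∨ ((γ ∨ β) ∨ (β ∧ β))) = 1/2 ∨ 1/2 = 1/2
(γ ∧ (β ∧ (γ ∧ α))) ⊃ (¬(α ⊃ γ) ∨ ((α ∨ (β ⊃ β)) ∨ ((γ ∨ β) ∨ (β ∧ β)))) = 1/2 ⊃ 1/2 = 1/2
No assignment yields a value below 1/2, so this is the minimum.

1/2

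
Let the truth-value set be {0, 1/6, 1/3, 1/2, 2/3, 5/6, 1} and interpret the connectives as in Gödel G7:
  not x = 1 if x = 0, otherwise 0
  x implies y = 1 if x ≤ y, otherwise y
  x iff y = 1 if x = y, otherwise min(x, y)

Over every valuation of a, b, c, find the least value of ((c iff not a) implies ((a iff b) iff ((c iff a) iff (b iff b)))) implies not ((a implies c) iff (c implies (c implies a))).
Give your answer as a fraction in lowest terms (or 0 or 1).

0

Take a = 0, b = 0, c = 0:
not a = not 0 = 1
c iff not a = 0 iff 1 = 0
a iff b = 0 iff 0 = 1
c iff a = 0 iff 0 = 1
b iff b = 0 iff 0 = 1
(c iff a) iff (b iff b) = 1 iff 1 = 1
(a iff b) iff ((c iff a) iff (b iff b)) = 1 iff 1 = 1
(c iff not a) implies ((a iff b) iff ((c iff a) iff (b iff b))) = 0 implies 1 = 1
a implies c = 0 implies 0 = 1
c implies a = 0 implies 0 = 1
c implies (c implies a) = 0 implies 1 = 1
(a implies c) iff (c implies (c implies a)) = 1 iff 1 = 1
not ((a implies c) iff (c implies (c implies a))) = not 1 = 0
((c iff not a) implies ((a iff b) iff ((c iff a) iff (b iff b)))) implies not ((a implies c) iff (c implies (c implies a))) = 1 implies 0 = 0
No assignment yields a value below 0, so this is the minimum.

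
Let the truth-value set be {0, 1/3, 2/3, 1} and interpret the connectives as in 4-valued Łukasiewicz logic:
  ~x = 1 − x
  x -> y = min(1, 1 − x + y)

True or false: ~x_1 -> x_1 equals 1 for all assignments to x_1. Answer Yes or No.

Counterexample: take x_1 = 0.
~x_1 = ~0 = 1
~x_1 -> x_1 = 1 -> 0 = 0
This gives 0 ≠ 1.

No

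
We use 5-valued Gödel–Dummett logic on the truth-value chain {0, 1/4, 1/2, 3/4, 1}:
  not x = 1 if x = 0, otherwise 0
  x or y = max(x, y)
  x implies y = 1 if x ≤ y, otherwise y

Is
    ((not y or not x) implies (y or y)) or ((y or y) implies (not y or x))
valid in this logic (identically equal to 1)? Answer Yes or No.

Counterexample: take x = 0, y = 1/4.
not y = not 1/4 = 0
not x = not 0 = 1
not y or not x = 0 or 1 = 1
y or y = 1/4 or 1/4 = 1/4
(not y or not x) implies (y or y) = 1 implies 1/4 = 1/4
y or y = 1/4 or 1/4 = 1/4
not y = not 1/4 = 0
not y or x = 0 or 0 = 0
(y or y) implies (not y or x) = 1/4 implies 0 = 0
((not y or not x) implies (y or y)) or ((y or y) implies (not y or x)) = 1/4 or 0 = 1/4
This gives 1/4 ≠ 1.

No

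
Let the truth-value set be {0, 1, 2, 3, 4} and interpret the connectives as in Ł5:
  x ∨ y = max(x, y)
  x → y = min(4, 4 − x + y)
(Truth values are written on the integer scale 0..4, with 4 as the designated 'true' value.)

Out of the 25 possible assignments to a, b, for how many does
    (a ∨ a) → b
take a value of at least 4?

value 4: 15 assignments (counts)
value 3: 4 assignments
value 2: 3 assignments
value 1: 2 assignments
value 0: 1 assignment
So 15 of the 25 assignments meet the threshold.

15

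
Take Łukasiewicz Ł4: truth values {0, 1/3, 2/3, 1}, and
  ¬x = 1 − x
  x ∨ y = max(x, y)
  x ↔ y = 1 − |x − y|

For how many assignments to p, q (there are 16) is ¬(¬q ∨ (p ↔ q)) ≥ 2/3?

3

p = 0, q = 0 ↦ 0  <
p = 0, q = 1/3 ↦ 1/3  <
p = 0, q = 2/3 ↦ 2/3  ≥
p = 0, q = 1 ↦ 1  ≥
p = 1/3, q = 0 ↦ 0  <
p = 1/3, q = 1/3 ↦ 0  <
p = 1/3, q = 2/3 ↦ 1/3  <
p = 1/3, q = 1 ↦ 2/3  ≥
p = 2/3, q = 0 ↦ 0  <
p = 2/3, q = 1/3 ↦ 1/3  <
p = 2/3, q = 2/3 ↦ 0  <
p = 2/3, q = 1 ↦ 1/3  <
p = 1, q = 0 ↦ 0  <
p = 1, q = 1/3 ↦ 1/3  <
p = 1, q = 2/3 ↦ 1/3  <
p = 1, q = 1 ↦ 0  <
So 3 of the 16 assignments meet the threshold.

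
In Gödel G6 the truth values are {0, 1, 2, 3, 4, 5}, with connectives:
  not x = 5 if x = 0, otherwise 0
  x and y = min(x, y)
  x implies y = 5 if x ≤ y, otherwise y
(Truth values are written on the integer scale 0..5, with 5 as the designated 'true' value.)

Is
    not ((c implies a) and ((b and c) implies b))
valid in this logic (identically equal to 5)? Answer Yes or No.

Counterexample: take a = 0, b = 0, c = 0.
c implies a = 0 implies 0 = 5
b and c = 0 and 0 = 0
(b and c) implies b = 0 implies 0 = 5
(c implies a) and ((b and c) implies b) = 5 and 5 = 5
not ((c implies a) and ((b and c) implies b)) = not 5 = 0
This gives 0 ≠ 5.

No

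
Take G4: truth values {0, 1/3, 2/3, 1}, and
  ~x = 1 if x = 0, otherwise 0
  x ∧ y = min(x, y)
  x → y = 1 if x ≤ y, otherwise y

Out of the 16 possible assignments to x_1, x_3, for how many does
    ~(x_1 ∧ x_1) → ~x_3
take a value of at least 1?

x_1 = 0, x_3 = 0 ↦ 1  ≥
x_1 = 0, x_3 = 1/3 ↦ 0  <
x_1 = 0, x_3 = 2/3 ↦ 0  <
x_1 = 0, x_3 = 1 ↦ 0  <
x_1 = 1/3, x_3 = 0 ↦ 1  ≥
x_1 = 1/3, x_3 = 1/3 ↦ 1  ≥
x_1 = 1/3, x_3 = 2/3 ↦ 1  ≥
x_1 = 1/3, x_3 = 1 ↦ 1  ≥
x_1 = 2/3, x_3 = 0 ↦ 1  ≥
x_1 = 2/3, x_3 = 1/3 ↦ 1  ≥
x_1 = 2/3, x_3 = 2/3 ↦ 1  ≥
x_1 = 2/3, x_3 = 1 ↦ 1  ≥
x_1 = 1, x_3 = 0 ↦ 1  ≥
x_1 = 1, x_3 = 1/3 ↦ 1  ≥
x_1 = 1, x_3 = 2/3 ↦ 1  ≥
x_1 = 1, x_3 = 1 ↦ 1  ≥
So 13 of the 16 assignments meet the threshold.

13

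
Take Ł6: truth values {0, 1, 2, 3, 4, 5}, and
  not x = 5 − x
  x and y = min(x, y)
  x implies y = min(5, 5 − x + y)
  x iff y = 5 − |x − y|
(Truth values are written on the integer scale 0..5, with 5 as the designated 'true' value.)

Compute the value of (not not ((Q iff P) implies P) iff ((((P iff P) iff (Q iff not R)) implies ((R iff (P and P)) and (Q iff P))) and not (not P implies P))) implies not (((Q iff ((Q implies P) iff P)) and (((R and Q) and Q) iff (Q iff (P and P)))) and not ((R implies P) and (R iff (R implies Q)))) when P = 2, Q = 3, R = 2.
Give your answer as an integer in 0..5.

4

Q iff P = 3 iff 2 = 4
(Q iff P) implies P = 4 implies 2 = 3
not ((Q iff P) implies P) = not 3 = 2
not not ((Q iff P) implies P) = not 2 = 3
P iff P = 2 iff 2 = 5
not R = not 2 = 3
Q iff not R = 3 iff 3 = 5
(P iff P) iff (Q iff not R) = 5 iff 5 = 5
P and P = 2 and 2 = 2
R iff (P and P) = 2 iff 2 = 5
Q iff P = 3 iff 2 = 4
(R iff (P and P)) and (Q iff P) = 5 and 4 = 4
((P iff P) iff (Q iff not R)) implies ((R iff (P and P)) and (Q iff P)) = 5 implies 4 = 4
not P = not 2 = 3
not P implies P = 3 implies 2 = 4
not (not P implies P) = not 4 = 1
(((P iff P) iff (Q iff not R)) implies ((R iff (P and P)) and (Q iff P))) and not (not P implies P) = 4 and 1 = 1
not not ((Q iff P) implies P) iff ((((P iff P) iff (Q iff not R)) implies ((R iff (P and P)) and (Q iff P))) and not (not P implies P)) = 3 iff 1 = 3
Q implies P = 3 implies 2 = 4
(Q implies P) iff P = 4 iff 2 = 3
Q iff ((Q implies P) iff P) = 3 iff 3 = 5
R and Q = 2 and 3 = 2
(R and Q) and Q = 2 and 3 = 2
P and P = 2 and 2 = 2
Q iff (P and P) = 3 iff 2 = 4
((R and Q) and Q) iff (Q iff (P and P)) = 2 iff 4 = 3
(Q iff ((Q implies P) iff P)) and (((R and Q) and Q) iff (Q iff (P and P))) = 5 and 3 = 3
R implies P = 2 implies 2 = 5
R implies Q = 2 implies 3 = 5
R iff (R implies Q) = 2 iff 5 = 2
(R implies P) and (R iff (R implies Q)) = 5 and 2 = 2
not ((R implies P) and (R iff (R implies Q))) = not 2 = 3
((Q iff ((Q implies P) iff P)) and (((R and Q) and Q) iff (Q iff (P and P)))) and not ((R implies P) and (R iff (R implies Q))) = 3 and 3 = 3
not (((Q iff ((Q implies P) iff P)) and (((R and Q) and Q) iff (Q iff (P and P)))) and not ((R implies P) and (R iff (R implies Q)))) = not 3 = 2
(not not ((Q iff P) implies P) iff ((((P iff P) iff (Q iff not R)) implies ((R iff (P and P)) and (Q iff P))) and not (not P implies P))) implies not (((Q iff ((Q implies P) iff P)) and (((R and Q) and Q) iff (Q iff (P and P)))) and not ((R implies P) and (R iff (R implies Q)))) = 3 implies 2 = 4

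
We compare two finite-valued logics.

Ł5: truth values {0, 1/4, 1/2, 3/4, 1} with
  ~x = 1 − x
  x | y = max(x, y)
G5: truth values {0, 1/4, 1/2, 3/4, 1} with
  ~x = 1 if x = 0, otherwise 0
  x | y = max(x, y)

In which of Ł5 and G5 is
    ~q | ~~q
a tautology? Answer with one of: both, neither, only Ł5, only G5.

In Ł5: at q = 1/4 the value is 3/4 — not a tautology.
In G5: every assignment gives 1 — tautology.

only G5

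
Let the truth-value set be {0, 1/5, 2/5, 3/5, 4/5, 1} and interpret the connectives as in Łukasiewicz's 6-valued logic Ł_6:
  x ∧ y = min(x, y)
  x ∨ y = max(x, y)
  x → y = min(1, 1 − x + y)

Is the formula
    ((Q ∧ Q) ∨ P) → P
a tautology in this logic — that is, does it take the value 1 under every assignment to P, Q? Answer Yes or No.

Counterexample: take P = 0, Q = 1/5.
Q ∧ Q = 1/5 ∧ 1/5 = 1/5
(Q ∧ Q) ∨ P = 1/5 ∨ 0 = 1/5
((Q ∧ Q) ∨ P) → P = 1/5 → 0 = 4/5
This gives 4/5 ≠ 1.

No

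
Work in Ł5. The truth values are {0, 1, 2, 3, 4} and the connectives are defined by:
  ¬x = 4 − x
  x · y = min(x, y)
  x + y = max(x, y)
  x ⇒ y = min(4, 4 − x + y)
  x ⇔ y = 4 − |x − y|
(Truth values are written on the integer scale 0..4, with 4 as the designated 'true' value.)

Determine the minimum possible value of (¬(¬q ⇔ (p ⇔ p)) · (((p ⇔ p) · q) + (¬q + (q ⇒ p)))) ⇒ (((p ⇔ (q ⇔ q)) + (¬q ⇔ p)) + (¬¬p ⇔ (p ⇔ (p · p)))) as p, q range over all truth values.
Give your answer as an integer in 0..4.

Take p = 2, q = 4:
¬q = ¬4 = 0
p ⇔ p = 2 ⇔ 2 = 4
¬q ⇔ (p ⇔ p) = 0 ⇔ 4 = 0
¬(¬q ⇔ (p ⇔ p)) = ¬0 = 4
p ⇔ p = 2 ⇔ 2 = 4
(p ⇔ p) · q = 4 · 4 = 4
¬q = ¬4 = 0
q ⇒ p = 4 ⇒ 2 = 2
¬q + (q ⇒ p) = 0 + 2 = 2
((p ⇔ p) · q) + (¬q + (q ⇒ p)) = 4 + 2 = 4
¬(¬q ⇔ (p ⇔ p)) · (((p ⇔ p) · q) + (¬q + (q ⇒ p))) = 4 · 4 = 4
q ⇔ q = 4 ⇔ 4 = 4
p ⇔ (q ⇔ q) = 2 ⇔ 4 = 2
¬q = ¬4 = 0
¬q ⇔ p = 0 ⇔ 2 = 2
(p ⇔ (q ⇔ q)) + (¬q ⇔ p) = 2 + 2 = 2
¬p = ¬2 = 2
¬¬p = ¬2 = 2
p · p = 2 · 2 = 2
p ⇔ (p · p) = 2 ⇔ 2 = 4
¬¬p ⇔ (p ⇔ (p · p)) = 2 ⇔ 4 = 2
((p ⇔ (q ⇔ q)) + (¬q ⇔ p)) + (¬¬p ⇔ (p ⇔ (p · p))) = 2 + 2 = 2
(¬(¬q ⇔ (p ⇔ p)) · (((p ⇔ p) · q) + (¬q + (q ⇒ p)))) ⇒ (((p ⇔ (q ⇔ q)) + (¬q ⇔ p)) + (¬¬p ⇔ (p ⇔ (p · p)))) = 4 ⇒ 2 = 2
No assignment yields a value below 2, so this is the minimum.

2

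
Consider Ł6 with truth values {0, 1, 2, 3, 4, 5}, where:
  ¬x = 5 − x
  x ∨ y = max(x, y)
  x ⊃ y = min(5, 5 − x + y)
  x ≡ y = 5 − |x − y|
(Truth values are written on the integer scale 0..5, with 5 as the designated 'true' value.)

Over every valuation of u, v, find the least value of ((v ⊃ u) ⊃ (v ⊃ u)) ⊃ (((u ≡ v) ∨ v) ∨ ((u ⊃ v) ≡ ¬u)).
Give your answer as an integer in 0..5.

Take u = 4, v = 2:
v ⊃ u = 2 ⊃ 4 = 5
v ⊃ u = 2 ⊃ 4 = 5
(v ⊃ u) ⊃ (v ⊃ u) = 5 ⊃ 5 = 5
u ≡ v = 4 ≡ 2 = 3
(u ≡ v) ∨ v = 3 ∨ 2 = 3
u ⊃ v = 4 ⊃ 2 = 3
¬u = ¬4 = 1
(u ⊃ v) ≡ ¬u = 3 ≡ 1 = 3
((u ≡ v) ∨ v) ∨ ((u ⊃ v) ≡ ¬u) = 3 ∨ 3 = 3
((v ⊃ u) ⊃ (v ⊃ u)) ⊃ (((u ≡ v) ∨ v) ∨ ((u ⊃ v) ≡ ¬u)) = 5 ⊃ 3 = 3
No assignment yields a value below 3, so this is the minimum.

3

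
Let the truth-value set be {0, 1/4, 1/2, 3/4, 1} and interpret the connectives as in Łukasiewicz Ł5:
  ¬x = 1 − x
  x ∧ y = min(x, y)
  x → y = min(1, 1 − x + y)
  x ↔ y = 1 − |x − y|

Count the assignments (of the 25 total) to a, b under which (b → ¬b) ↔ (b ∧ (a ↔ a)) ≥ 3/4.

value 3/4: 5 assignments (counts)
value 1/2: 5 assignments
value 1/4: 5 assignments
value 0: 10 assignments
So 5 of the 25 assignments meet the threshold.

5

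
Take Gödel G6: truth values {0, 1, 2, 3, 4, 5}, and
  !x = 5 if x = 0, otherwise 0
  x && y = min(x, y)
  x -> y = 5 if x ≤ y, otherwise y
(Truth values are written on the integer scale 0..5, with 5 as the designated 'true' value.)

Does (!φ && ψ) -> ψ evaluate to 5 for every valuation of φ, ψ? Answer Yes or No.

Yes

At φ = 4, ψ = 1, for instance:
!φ = !4 = 0
!φ && ψ = 0 && 1 = 0
(!φ && ψ) -> ψ = 0 -> 1 = 5
and checking the remaining 35 assignments likewise gives ≥ 5 in every case.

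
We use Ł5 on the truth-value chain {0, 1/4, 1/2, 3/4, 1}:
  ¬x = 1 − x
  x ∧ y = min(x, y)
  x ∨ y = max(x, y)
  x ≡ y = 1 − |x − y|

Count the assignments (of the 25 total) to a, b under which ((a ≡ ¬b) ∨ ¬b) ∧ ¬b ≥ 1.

5

value 1: 5 assignments (counts)
value 3/4: 5 assignments
value 1/2: 5 assignments
value 1/4: 5 assignments
value 0: 5 assignments
So 5 of the 25 assignments meet the threshold.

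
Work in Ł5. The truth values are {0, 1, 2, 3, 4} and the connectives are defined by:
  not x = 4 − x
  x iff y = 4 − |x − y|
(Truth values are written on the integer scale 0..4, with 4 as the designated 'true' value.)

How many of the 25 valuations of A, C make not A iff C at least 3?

13

value 4: 5 assignments (counts)
value 3: 8 assignments (counts)
value 2: 6 assignments
value 1: 4 assignments
value 0: 2 assignments
So 13 of the 25 assignments meet the threshold.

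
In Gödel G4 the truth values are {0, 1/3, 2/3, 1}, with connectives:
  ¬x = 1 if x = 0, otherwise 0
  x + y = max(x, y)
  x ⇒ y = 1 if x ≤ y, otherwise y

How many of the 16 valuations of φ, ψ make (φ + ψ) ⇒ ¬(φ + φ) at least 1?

4

φ = 0, ψ = 0 ↦ 1  ≥
φ = 0, ψ = 1/3 ↦ 1  ≥
φ = 0, ψ = 2/3 ↦ 1  ≥
φ = 0, ψ = 1 ↦ 1  ≥
φ = 1/3, ψ = 0 ↦ 0  <
φ = 1/3, ψ = 1/3 ↦ 0  <
φ = 1/3, ψ = 2/3 ↦ 0  <
φ = 1/3, ψ = 1 ↦ 0  <
φ = 2/3, ψ = 0 ↦ 0  <
φ = 2/3, ψ = 1/3 ↦ 0  <
φ = 2/3, ψ = 2/3 ↦ 0  <
φ = 2/3, ψ = 1 ↦ 0  <
φ = 1, ψ = 0 ↦ 0  <
φ = 1, ψ = 1/3 ↦ 0  <
φ = 1, ψ = 2/3 ↦ 0  <
φ = 1, ψ = 1 ↦ 0  <
So 4 of the 16 assignments meet the threshold.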